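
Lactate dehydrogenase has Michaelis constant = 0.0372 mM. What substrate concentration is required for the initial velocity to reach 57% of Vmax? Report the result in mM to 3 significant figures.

0.0493 mM

v/Vmax = [S]/(Km+[S]) = 0.57, so [S] = Km·0.57/(1 − 0.57) = 0.0372 × 1.326.
[S] = 0.0493 mM.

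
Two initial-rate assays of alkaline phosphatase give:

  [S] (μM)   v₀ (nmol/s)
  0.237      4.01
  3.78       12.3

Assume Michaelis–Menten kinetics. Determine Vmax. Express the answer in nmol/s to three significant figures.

In reciprocal form, 1/v = (Km/Vmax)·(1/[S]) + 1/Vmax. The two points give (1/[S], 1/v) = (4.219, 0.2494) and (0.2646, 0.08130).
Slope = (0.2494 − 0.08130)/(4.219 − 0.2646) = 0.04250; intercept = 0.2494 − 0.04250×4.219 = 0.07006.
Vmax = 1/intercept = 14.3 nmol/s; Km = slope × Vmax = 0.04250 × 14.3 = 0.607 μM.

14.3 nmol/s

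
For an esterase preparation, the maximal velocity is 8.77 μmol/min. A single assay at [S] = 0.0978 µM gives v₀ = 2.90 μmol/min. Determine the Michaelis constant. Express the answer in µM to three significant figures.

0.198 µM

v/Vmax = 2.90/8.77 = 0.3307 = [S]/(Km+[S]).
So Km + [S] = [S]/0.3307 = 0.2958 µM, giving Km = 0.2958 − 0.0978 = 0.198 µM.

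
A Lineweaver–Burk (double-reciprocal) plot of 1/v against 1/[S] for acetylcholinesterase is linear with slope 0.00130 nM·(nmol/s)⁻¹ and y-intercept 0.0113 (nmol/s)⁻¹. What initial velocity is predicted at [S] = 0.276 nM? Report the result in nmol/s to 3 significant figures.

The y-intercept is 1/Vmax, so Vmax = 1/0.0113 = 88.5 nmol/s.
The slope is Km/Vmax, so Km = 0.00130 × 88.5 = 0.115 nM.
Then v = 88.5 × 0.276/(0.115 + 0.276) = 62.5 nmol/s.

62.5 nmol/s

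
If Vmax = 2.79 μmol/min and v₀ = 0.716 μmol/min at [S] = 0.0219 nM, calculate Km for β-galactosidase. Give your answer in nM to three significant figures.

0.0634 nM

v/Vmax = 0.716/2.79 = 0.2566 = [S]/(Km+[S]).
So Km + [S] = [S]/0.2566 = 0.08534 nM, giving Km = 0.08534 − 0.0219 = 0.0634 nM.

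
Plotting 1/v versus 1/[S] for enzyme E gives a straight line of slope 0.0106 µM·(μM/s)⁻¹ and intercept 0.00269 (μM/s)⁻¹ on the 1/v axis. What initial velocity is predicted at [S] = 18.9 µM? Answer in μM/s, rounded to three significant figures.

308 μM/s

The y-intercept is 1/Vmax, so Vmax = 1/0.00269 = 372 μM/s.
The slope is Km/Vmax, so Km = 0.0106 × 372 = 3.94 µM.
Then v = 372 × 18.9/(3.94 + 18.9) = 308 μM/s.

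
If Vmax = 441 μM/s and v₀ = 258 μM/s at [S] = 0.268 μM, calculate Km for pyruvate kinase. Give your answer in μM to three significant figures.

From v = Vmax[S]/(Km+[S]), Km = [S](Vmax − v)/v.
Km = 0.268 × (441 − 258) / 258 = 49.04/258 = 0.190 μM.

0.190 μM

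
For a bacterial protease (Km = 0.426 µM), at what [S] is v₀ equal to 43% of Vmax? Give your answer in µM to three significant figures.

v/Vmax = [S]/(Km+[S]) = 0.43, so [S] = Km·0.43/(1 − 0.43) = 0.426 × 0.7544.
[S] = 0.321 µM.

0.321 µM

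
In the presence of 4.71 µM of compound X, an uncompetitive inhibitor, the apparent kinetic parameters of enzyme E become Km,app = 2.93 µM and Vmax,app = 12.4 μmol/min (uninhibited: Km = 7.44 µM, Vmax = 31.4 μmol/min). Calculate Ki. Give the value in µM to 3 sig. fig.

3.07 µM

Uncompetitive: Vmax,app = Vmax/α (and Km,app = Km/α) with α = 1 + [I]/Ki.
α = Vmax/Vmax,app = 31.4/12.4 = 2.532.
Since α = 1 + [I]/Ki, [I]/Ki = 2.532 − 1 = 1.532 and Ki = 4.71/1.532 = 3.07 µM.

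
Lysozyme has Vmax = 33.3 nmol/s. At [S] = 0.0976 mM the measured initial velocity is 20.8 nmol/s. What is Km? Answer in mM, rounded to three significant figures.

From v = Vmax[S]/(Km+[S]), Km = [S](Vmax − v)/v.
Km = 0.0976 × (33.3 − 20.8) / 20.8 = 1.220/20.8 = 0.0587 mM.

0.0587 mM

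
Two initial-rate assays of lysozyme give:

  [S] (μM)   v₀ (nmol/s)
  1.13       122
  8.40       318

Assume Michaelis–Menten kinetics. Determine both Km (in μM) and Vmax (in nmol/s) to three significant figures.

From v = Vmax[S]/(Km+[S]), each point gives Vmax = v(Km+[S])/[S].
Equating: 122(Km+1.13)/1.13 = 318(Km+8.40)/8.40.
108.0·Km + 122 = 37.86·Km + 318, so (108.0 − 37.86)·Km = 318 − 122.
Km = 196.0/70.11 = 2.80 μM; then Vmax = 122(2.80+1.13)/1.13 = 424 nmol/s.

Km = 2.80 μM; Vmax = 424 nmol/s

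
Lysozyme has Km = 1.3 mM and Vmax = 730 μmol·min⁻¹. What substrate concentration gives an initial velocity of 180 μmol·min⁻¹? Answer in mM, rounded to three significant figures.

Rearranging v = Vmax[S]/(Km+[S]) gives [S] = Km·v/(Vmax − v).
[S] = 1.3 × 180 / (730 − 180) = 234.0/550.0 = 0.425 mM.

0.425 mM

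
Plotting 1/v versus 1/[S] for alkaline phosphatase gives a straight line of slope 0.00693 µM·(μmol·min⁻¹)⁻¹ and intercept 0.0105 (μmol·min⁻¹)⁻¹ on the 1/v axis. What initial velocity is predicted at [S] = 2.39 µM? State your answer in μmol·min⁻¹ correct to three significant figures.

The y-intercept is 1/Vmax, so Vmax = 1/0.0105 = 95.2 μmol·min⁻¹.
The slope is Km/Vmax, so Km = 0.00693 × 95.2 = 0.660 µM.
Then v = 95.2 × 2.39/(0.660 + 2.39) = 74.6 μmol·min⁻¹.

74.6 μmol·min⁻¹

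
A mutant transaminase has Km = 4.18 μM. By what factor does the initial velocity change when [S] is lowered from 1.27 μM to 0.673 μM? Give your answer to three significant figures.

0.595

The fractional saturations are [S]/(Km+[S]) = 1.27/5.450 = 0.2330 and 0.673/4.853 = 0.1387.
v₂/v₁ is just their ratio: 0.1387/0.2330 = 0.595.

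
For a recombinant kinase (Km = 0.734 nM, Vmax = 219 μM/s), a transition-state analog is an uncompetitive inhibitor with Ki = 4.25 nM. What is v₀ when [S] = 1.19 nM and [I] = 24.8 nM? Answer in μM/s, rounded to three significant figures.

With α = 1 + [I]/Ki = 1 + 24.8/4.25 = 6.835, the uncompetitive rate law is v = (Vmax/α)·[S] / (Km/α + [S]).
v = (219/6.835)×1.19 / (0.734/6.835 + 1.19) = 38.13/1.297 = 29.4 μM/s.

29.4 μM/s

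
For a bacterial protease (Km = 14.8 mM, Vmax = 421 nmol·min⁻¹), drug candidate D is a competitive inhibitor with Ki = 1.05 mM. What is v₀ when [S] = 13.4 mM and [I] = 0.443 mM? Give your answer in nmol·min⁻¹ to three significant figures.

α = 1 + [I]/Ki = 1 + 0.443/1.05 = 1.422.
For a competitive inhibitor, Vmax is unchanged and the apparent Km becomes α·Km: Km,app = 21.0 mM, Vmax,app = 421 nmol·min⁻¹.
v = Vmax,app·[S]/(Km,app + [S]) = 421 × 13.4/(21.0 + 13.4) = 164 nmol·min⁻¹.

164 nmol·min⁻¹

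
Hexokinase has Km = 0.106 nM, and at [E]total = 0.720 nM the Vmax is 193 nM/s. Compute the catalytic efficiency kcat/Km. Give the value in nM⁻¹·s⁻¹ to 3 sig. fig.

kcat = Vmax/[E]total = 193/0.720 = 268 s⁻¹.
kcat/Km = 268/0.106 = 2530 nM⁻¹·s⁻¹.

2530 nM⁻¹·s⁻¹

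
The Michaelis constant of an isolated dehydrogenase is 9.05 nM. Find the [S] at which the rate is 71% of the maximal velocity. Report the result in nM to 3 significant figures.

v/Vmax = [S]/(Km+[S]) = 0.71, so [S] = Km·0.71/(1 − 0.71) = 9.05 × 2.448.
[S] = 22.2 nM.

22.2 nM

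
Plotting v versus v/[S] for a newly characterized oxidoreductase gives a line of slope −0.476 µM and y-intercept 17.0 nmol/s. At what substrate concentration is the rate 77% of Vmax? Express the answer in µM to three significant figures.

1.59 µM

The Eadie–Hofstee slope gives Km = 0.476 µM (slope = −Km).
v/Vmax = [S]/(Km+[S]) = 0.77 ⇒ [S] = Km·0.77/(1−0.77) = 0.476 × 3.348 = 1.59 µM.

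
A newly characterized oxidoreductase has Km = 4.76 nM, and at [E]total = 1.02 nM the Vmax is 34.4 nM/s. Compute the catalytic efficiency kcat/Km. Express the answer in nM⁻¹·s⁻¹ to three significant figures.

kcat = Vmax/[E]total = 34.4/1.02 = 33.7 s⁻¹.
kcat/Km = 33.7/4.76 = 7.09 nM⁻¹·s⁻¹.

7.09 nM⁻¹·s⁻¹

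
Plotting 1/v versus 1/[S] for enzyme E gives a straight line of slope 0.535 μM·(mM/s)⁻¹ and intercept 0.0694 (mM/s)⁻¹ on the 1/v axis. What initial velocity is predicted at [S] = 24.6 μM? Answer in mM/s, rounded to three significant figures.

11.0 mM/s

The y-intercept is 1/Vmax, so Vmax = 1/0.0694 = 14.4 mM/s.
The slope is Km/Vmax, so Km = 0.535 × 14.4 = 7.71 μM.
Then v = 14.4 × 24.6/(7.71 + 24.6) = 11.0 mM/s.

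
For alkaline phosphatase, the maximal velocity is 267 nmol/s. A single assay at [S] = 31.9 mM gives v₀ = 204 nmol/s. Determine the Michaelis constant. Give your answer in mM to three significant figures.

From v = Vmax[S]/(Km+[S]), Km = [S](Vmax − v)/v.
Km = 31.9 × (267 − 204) / 204 = 2010/204 = 9.85 mM.

9.85 mM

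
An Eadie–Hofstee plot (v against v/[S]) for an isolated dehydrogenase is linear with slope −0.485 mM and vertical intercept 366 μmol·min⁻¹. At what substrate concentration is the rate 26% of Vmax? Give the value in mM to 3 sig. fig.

0.170 mM

The Eadie–Hofstee slope gives Km = 0.485 mM (slope = −Km).
v/Vmax = [S]/(Km+[S]) = 0.26 ⇒ [S] = Km·0.26/(1−0.26) = 0.485 × 0.3514 = 0.170 mM.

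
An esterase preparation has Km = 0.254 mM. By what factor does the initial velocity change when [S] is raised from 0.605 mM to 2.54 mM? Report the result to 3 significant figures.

1.29

Since Vmax cancels, v₂/v₁ = [S]₂(Km+[S]₁) / [S]₁(Km+[S]₂).
= 2.54×(0.254+0.605) / (0.605×(0.254+2.54)) = 2.182/1.690 = 1.29.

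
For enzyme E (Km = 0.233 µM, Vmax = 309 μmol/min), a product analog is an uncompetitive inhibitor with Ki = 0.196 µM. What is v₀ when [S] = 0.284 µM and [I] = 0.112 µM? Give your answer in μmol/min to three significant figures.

α = 1 + [I]/Ki = 1 + 0.112/0.196 = 1.571.
For an uncompetitive inhibitor, both parameters are divided by α, giving Vmax/α and Km/α: Km,app = 0.148 µM, Vmax,app = 197 μmol/min.
v = Vmax,app·[S]/(Km,app + [S]) = 197 × 0.284/(0.148 + 0.284) = 129 μmol/min.

129 μmol/min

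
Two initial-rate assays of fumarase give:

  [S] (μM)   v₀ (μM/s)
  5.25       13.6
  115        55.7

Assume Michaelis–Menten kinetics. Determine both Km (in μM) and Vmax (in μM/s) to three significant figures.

From v = Vmax[S]/(Km+[S]), each point gives Vmax = v(Km+[S])/[S].
Equating: 13.6(Km+5.25)/5.25 = 55.7(Km+115)/115.
2.590·Km + 13.6 = 0.4843·Km + 55.7, so (2.590 − 0.4843)·Km = 55.7 − 13.6.
Km = 42.10/2.106 = 20.0 μM; then Vmax = 13.6(20.0+5.25)/5.25 = 65.4 μM/s.

Km = 20.0 μM; Vmax = 65.4 μM/s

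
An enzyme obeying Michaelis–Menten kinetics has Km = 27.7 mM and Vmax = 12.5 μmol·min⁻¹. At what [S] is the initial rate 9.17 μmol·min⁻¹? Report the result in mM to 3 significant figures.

76.3 mM

Rearranging v = Vmax[S]/(Km+[S]) gives [S] = Km·v/(Vmax − v).
[S] = 27.7 × 9.17 / (12.5 − 9.17) = 254.0/3.330 = 76.3 mM.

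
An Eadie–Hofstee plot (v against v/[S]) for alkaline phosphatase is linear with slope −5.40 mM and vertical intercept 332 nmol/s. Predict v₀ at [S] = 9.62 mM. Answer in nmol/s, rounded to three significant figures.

In the Eadie–Hofstee form v = Vmax − Km·(v/[S]), the slope is −Km and the intercept is Vmax, so Km = 5.40 mM and Vmax = 332 nmol/s.
v = 332 × 9.62/(5.40 + 9.62) = 213 nmol/s.

213 nmol/s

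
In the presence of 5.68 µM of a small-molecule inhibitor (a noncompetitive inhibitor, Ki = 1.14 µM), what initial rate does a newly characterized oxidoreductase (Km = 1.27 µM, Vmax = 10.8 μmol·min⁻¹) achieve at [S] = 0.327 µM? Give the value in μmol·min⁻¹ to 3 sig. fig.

0.370 μmol·min⁻¹

α = 1 + [I]/Ki = 1 + 5.68/1.14 = 5.982.
For a noncompetitive inhibitor, Vmax is reduced to Vmax/α while Km is unchanged: Km,app = 1.27 µM, Vmax,app = 1.81 μmol·min⁻¹.
v = Vmax,app·[S]/(Km,app + [S]) = 1.81 × 0.327/(1.27 + 0.327) = 0.370 μmol·min⁻¹.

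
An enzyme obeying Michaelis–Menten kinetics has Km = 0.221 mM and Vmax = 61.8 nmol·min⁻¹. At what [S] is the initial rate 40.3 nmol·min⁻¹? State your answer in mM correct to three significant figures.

Rearranging v = Vmax[S]/(Km+[S]) gives [S] = Km·v/(Vmax − v).
[S] = 0.221 × 40.3 / (61.8 − 40.3) = 8.906/21.50 = 0.414 mM.

0.414 mM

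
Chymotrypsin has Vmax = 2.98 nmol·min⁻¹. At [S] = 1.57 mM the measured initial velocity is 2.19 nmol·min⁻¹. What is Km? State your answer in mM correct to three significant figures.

v/Vmax = 2.19/2.98 = 0.7349 = [S]/(Km+[S]).
So Km + [S] = [S]/0.7349 = 2.136 mM, giving Km = 2.136 − 1.57 = 0.566 mM.

0.566 mM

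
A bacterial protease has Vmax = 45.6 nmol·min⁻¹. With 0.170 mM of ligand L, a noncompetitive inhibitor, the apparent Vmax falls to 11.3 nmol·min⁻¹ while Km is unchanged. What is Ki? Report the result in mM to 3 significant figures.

0.0560 mM

Noncompetitive: Vmax,app = Vmax/α with α = 1 + [I]/Ki.
α = Vmax/Vmax,app = 45.6/11.3 = 4.035.
Since α = 1 + [I]/Ki, [I]/Ki = 4.035 − 1 = 3.035 and Ki = 0.170/3.035 = 0.0560 mM.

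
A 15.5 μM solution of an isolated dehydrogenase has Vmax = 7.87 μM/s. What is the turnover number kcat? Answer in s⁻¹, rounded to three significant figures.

0.508 s⁻¹

kcat = Vmax/[E]total = 7.87 μM/s / 15.5 μM = 0.508 s⁻¹.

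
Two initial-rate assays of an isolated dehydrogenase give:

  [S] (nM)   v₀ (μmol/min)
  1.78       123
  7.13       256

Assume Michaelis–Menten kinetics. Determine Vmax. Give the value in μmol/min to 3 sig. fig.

From v = Vmax[S]/(Km+[S]), each point gives Vmax = v(Km+[S])/[S].
Equating: 123(Km+1.78)/1.78 = 256(Km+7.13)/7.13.
69.10·Km + 123 = 35.90·Km + 256, so (69.10 − 35.90)·Km = 256 − 123.
Km = 133.0/33.20 = 4.01 nM; then Vmax = 123(4.01+1.78)/1.78 = 400 μmol/min.

400 μmol/min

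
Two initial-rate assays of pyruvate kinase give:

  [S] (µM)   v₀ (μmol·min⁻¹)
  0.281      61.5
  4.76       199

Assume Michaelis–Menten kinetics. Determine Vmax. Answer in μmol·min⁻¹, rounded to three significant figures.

From v = Vmax[S]/(Km+[S]), each point gives Vmax = v(Km+[S])/[S].
Equating: 61.5(Km+0.281)/0.281 = 199(Km+4.76)/4.76.
218.9·Km + 61.5 = 41.81·Km + 199, so (218.9 − 41.81)·Km = 199 − 61.5.
Km = 137.5/177.1 = 0.777 µM; then Vmax = 61.5(0.777+0.281)/0.281 = 231 μmol·min⁻¹.

231 μmol·min⁻¹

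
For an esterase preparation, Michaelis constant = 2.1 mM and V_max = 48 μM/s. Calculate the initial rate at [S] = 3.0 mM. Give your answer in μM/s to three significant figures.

v = Vmax·[S]/(Km + [S]) = 48 × 3.0 / (2.1 + 3.0)
  = 144.0 / 5.100 = 28.2 μM/s.

28.2 μM/s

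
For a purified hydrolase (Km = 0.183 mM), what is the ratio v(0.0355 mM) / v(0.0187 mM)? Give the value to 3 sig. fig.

1.75

Since Vmax cancels, v₂/v₁ = [S]₂(Km+[S]₁) / [S]₁(Km+[S]₂).
= 0.0355×(0.183+0.0187) / (0.0187×(0.183+0.0355)) = 0.007160/0.004086 = 1.75.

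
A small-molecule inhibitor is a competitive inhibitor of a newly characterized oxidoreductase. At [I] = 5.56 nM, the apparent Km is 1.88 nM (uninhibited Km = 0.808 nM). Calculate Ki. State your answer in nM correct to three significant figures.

4.19 nM

Competitive: Km,app = α·Km with α = 1 + [I]/Ki.
α = Km,app/Km = 1.88/0.808 = 2.327.
Ki = [I]/(α − 1) = 5.56/1.327 = 4.19 nM.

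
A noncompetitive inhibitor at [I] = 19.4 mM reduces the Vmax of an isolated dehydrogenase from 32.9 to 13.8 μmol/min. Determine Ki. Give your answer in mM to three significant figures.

14.0 mM

Noncompetitive: Vmax,app = Vmax/α with α = 1 + [I]/Ki.
α = Vmax/Vmax,app = 32.9/13.8 = 2.384.
Ki = [I]/(α − 1) = 19.4/1.384 = 14.0 mM.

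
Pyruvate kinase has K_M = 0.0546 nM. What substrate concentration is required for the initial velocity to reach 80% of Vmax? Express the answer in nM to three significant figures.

0.218 nM

v/Vmax = [S]/(Km+[S]) = 0.8, so [S] = Km·0.8/(1 − 0.8) = 0.0546 × 4.000.
[S] = 0.218 nM.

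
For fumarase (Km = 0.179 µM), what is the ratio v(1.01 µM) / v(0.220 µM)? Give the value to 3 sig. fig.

The fractional saturations are [S]/(Km+[S]) = 0.220/0.3990 = 0.5514 and 1.01/1.189 = 0.8495.
v₂/v₁ is just their ratio: 0.8495/0.5514 = 1.54.

1.54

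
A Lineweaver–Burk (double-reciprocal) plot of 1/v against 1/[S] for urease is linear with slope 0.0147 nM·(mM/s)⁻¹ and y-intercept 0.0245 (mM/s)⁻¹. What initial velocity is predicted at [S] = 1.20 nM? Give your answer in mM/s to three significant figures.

27.2 mM/s

The y-intercept is 1/Vmax, so Vmax = 1/0.0245 = 40.8 mM/s.
The slope is Km/Vmax, so Km = 0.0147 × 40.8 = 0.600 nM.
Then v = 40.8 × 1.20/(0.600 + 1.20) = 27.2 mM/s.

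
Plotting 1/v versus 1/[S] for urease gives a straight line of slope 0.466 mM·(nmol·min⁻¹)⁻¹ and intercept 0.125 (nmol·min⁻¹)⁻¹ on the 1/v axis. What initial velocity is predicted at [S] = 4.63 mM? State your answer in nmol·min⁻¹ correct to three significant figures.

The y-intercept is 1/Vmax, so Vmax = 1/0.125 = 8.00 nmol·min⁻¹.
The slope is Km/Vmax, so Km = 0.466 × 8.00 = 3.73 mM.
Then v = 8.00 × 4.63/(3.73 + 4.63) = 4.43 nmol·min⁻¹.

4.43 nmol·min⁻¹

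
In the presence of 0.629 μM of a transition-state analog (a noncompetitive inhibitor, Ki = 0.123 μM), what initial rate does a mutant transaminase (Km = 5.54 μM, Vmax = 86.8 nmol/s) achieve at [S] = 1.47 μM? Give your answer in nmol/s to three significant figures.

With α = 1 + [I]/Ki = 1 + 0.629/0.123 = 6.114, the noncompetitive rate law is v = (Vmax/α)·[S] / (Km + [S]).
v = (86.8/6.114)×1.47 / (5.54 + 1.47) = 20.87/7.010 = 2.98 nmol/s.

2.98 nmol/s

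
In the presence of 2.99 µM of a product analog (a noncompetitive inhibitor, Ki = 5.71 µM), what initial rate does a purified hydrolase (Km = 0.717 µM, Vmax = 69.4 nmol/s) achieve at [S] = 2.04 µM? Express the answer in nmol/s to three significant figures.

33.7 nmol/s

α = 1 + [I]/Ki = 1 + 2.99/5.71 = 1.524.
For a noncompetitive inhibitor, Vmax is reduced to Vmax/α while Km is unchanged: Km,app = 0.717 µM, Vmax,app = 45.5 nmol/s.
v = Vmax,app·[S]/(Km,app + [S]) = 45.5 × 2.04/(0.717 + 2.04) = 33.7 nmol/s.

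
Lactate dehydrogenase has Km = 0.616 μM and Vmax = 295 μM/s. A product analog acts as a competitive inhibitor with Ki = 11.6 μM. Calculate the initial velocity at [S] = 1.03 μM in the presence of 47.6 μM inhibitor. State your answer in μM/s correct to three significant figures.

α = 1 + [I]/Ki = 1 + 47.6/11.6 = 5.103.
For a competitive inhibitor, Vmax is unchanged and the apparent Km becomes α·Km: Km,app = 3.14 μM, Vmax,app = 295 μM/s.
v = Vmax,app·[S]/(Km,app + [S]) = 295 × 1.03/(3.14 + 1.03) = 72.8 μM/s.

72.8 μM/s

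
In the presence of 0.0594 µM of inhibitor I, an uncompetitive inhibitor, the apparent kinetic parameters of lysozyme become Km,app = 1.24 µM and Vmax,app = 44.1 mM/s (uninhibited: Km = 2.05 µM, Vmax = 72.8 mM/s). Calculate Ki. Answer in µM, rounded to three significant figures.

Uncompetitive: Vmax,app = Vmax/α (and Km,app = Km/α) with α = 1 + [I]/Ki.
α = Vmax/Vmax,app = 72.8/44.1 = 1.651.
Since α = 1 + [I]/Ki, [I]/Ki = 1.651 − 1 = 0.6508 and Ki = 0.0594/0.6508 = 0.0913 µM.

0.0913 µM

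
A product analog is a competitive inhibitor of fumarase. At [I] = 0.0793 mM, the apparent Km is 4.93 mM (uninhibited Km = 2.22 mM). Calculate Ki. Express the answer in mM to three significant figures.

0.0650 mM

Competitive: Km,app = α·Km with α = 1 + [I]/Ki.
α = Km,app/Km = 4.93/2.22 = 2.221.
Ki = [I]/(α − 1) = 0.0793/1.221 = 0.0650 mM.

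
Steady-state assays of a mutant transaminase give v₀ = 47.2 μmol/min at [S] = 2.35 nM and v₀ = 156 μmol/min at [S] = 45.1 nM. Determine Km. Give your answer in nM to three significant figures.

From v = Vmax[S]/(Km+[S]), each point gives Vmax = v(Km+[S])/[S].
Equating: 47.2(Km+2.35)/2.35 = 156(Km+45.1)/45.1.
20.09·Km + 47.2 = 3.459·Km + 156, so (20.09 − 3.459)·Km = 156 − 47.2.
Km = 108.8/16.63 = 6.54 nM; then Vmax = 47.2(6.54+2.35)/2.35 = 179 μmol/min.

6.54 nM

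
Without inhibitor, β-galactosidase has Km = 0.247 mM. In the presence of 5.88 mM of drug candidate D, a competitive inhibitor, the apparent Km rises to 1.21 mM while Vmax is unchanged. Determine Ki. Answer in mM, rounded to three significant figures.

Competitive: Km,app = α·Km with α = 1 + [I]/Ki.
α = Km,app/Km = 1.21/0.247 = 4.899.
Since α = 1 + [I]/Ki, [I]/Ki = 4.899 − 1 = 3.899 and Ki = 5.88/3.899 = 1.51 mM.

1.51 mM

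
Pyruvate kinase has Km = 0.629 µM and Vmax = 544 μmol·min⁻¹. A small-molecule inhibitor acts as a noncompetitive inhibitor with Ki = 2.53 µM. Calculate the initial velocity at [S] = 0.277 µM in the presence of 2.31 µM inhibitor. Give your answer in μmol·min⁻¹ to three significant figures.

α = 1 + [I]/Ki = 1 + 2.31/2.53 = 1.913.
For a noncompetitive inhibitor, Vmax is reduced to Vmax/α while Km is unchanged: Km,app = 0.629 µM, Vmax,app = 284 μmol·min⁻¹.
v = Vmax,app·[S]/(Km,app + [S]) = 284 × 0.277/(0.629 + 0.277) = 86.9 μmol·min⁻¹.

86.9 μmol·min⁻¹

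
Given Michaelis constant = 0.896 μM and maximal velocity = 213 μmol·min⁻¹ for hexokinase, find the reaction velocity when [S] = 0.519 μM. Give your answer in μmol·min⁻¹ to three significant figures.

78.1 μmol·min⁻¹

v = Vmax·[S]/(Km + [S]) = 213 × 0.519 / (0.896 + 0.519)
  = 110.5 / 1.415 = 78.1 μmol·min⁻¹.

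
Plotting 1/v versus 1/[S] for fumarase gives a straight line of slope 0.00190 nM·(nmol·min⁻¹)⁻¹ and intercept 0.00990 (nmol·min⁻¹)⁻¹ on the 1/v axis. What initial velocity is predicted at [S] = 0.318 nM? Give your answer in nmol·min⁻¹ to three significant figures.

The y-intercept is 1/Vmax, so Vmax = 1/0.00990 = 101 nmol·min⁻¹.
The slope is Km/Vmax, so Km = 0.00190 × 101 = 0.192 nM.
Then v = 101 × 0.318/(0.192 + 0.318) = 63.0 nmol·min⁻¹.

63.0 nmol·min⁻¹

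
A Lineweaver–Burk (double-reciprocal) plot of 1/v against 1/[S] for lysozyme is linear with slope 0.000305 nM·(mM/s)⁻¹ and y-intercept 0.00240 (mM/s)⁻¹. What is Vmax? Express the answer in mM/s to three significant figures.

The y-intercept of a Lineweaver–Burk plot equals 1/Vmax, so Vmax = 1/0.00240 = 417 mM/s.

417 mM/s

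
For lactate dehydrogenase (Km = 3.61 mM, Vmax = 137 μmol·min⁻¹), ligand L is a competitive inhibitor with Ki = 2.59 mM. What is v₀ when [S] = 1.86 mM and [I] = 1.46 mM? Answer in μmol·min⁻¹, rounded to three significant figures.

34.0 μmol·min⁻¹

With α = 1 + [I]/Ki = 1 + 1.46/2.59 = 1.564, the competitive rate law is v = Vmax[S] / (αKm + [S]).
v = 137×1.86 / (1.564×3.61 + 1.86) = 254.8/7.505 = 34.0 μmol·min⁻¹.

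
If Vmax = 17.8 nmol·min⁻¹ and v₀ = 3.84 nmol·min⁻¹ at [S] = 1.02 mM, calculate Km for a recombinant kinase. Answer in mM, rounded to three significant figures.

v/Vmax = 3.84/17.8 = 0.2157 = [S]/(Km+[S]).
So Km + [S] = [S]/0.2157 = 4.728 mM, giving Km = 4.728 − 1.02 = 3.71 mM.

3.71 mM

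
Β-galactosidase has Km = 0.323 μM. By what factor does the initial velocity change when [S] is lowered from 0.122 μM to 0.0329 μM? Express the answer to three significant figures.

0.337

Since Vmax cancels, v₂/v₁ = [S]₂(Km+[S]₁) / [S]₁(Km+[S]₂).
= 0.0329×(0.323+0.122) / (0.122×(0.323+0.0329)) = 0.01464/0.04342 = 0.337.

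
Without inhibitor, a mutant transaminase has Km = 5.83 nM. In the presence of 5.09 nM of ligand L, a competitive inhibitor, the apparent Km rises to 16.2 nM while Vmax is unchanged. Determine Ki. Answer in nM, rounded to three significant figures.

Competitive: Km,app = α·Km with α = 1 + [I]/Ki.
α = Km,app/Km = 16.2/5.83 = 2.779.
Since α = 1 + [I]/Ki, [I]/Ki = 2.779 − 1 = 1.779 and Ki = 5.09/1.779 = 2.86 nM.

2.86 nM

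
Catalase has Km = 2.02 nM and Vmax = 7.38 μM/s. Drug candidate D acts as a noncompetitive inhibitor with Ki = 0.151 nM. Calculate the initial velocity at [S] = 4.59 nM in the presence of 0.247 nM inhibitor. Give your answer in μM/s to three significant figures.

1.94 μM/s

With α = 1 + [I]/Ki = 1 + 0.247/0.151 = 2.636, the noncompetitive rate law is v = (Vmax/α)·[S] / (Km + [S]).
v = (7.38/2.636)×4.59 / (2.02 + 4.59) = 12.85/6.610 = 1.94 μM/s.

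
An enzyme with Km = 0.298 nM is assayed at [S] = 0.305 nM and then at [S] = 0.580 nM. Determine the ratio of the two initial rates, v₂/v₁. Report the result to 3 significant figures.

The fractional saturations are [S]/(Km+[S]) = 0.305/0.6030 = 0.5058 and 0.580/0.8780 = 0.6606.
v₂/v₁ is just their ratio: 0.6606/0.5058 = 1.31.

1.31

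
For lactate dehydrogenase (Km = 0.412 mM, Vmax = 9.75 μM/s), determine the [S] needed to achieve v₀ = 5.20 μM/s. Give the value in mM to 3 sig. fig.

Rearranging v = Vmax[S]/(Km+[S]) gives [S] = Km·v/(Vmax − v).
[S] = 0.412 × 5.20 / (9.75 − 5.20) = 2.142/4.550 = 0.471 mM.

0.471 mM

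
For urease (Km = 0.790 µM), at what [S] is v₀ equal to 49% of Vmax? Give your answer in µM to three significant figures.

0.759 µM

v/Vmax = [S]/(Km+[S]) = 0.49, so [S] = Km·0.49/(1 − 0.49) = 0.790 × 0.9608.
[S] = 0.759 µM.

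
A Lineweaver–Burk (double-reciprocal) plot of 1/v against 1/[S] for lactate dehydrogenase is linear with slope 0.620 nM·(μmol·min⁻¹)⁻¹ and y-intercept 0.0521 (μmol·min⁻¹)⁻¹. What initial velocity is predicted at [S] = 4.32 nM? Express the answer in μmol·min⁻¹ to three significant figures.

5.11 μmol·min⁻¹

The y-intercept is 1/Vmax, so Vmax = 1/0.0521 = 19.2 μmol·min⁻¹.
The slope is Km/Vmax, so Km = 0.620 × 19.2 = 11.9 nM.
Then v = 19.2 × 4.32/(11.9 + 4.32) = 5.11 μmol·min⁻¹.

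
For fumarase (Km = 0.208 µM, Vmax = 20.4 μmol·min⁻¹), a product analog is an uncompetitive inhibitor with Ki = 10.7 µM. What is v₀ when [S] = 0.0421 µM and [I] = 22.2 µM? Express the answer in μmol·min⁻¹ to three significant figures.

2.55 μmol·min⁻¹

With α = 1 + [I]/Ki = 1 + 22.2/10.7 = 3.075, the uncompetitive rate law is v = (Vmax/α)·[S] / (Km/α + [S]).
v = (20.4/3.075)×0.0421 / (0.208/3.075 + 0.0421) = 0.2793/0.1097 = 2.55 μmol·min⁻¹.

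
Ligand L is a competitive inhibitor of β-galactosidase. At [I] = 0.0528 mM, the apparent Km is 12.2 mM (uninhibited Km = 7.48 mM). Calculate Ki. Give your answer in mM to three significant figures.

Competitive: Km,app = α·Km with α = 1 + [I]/Ki.
α = Km,app/Km = 12.2/7.48 = 1.631.
Ki = [I]/(α − 1) = 0.0528/0.6310 = 0.0837 mM.

0.0837 mM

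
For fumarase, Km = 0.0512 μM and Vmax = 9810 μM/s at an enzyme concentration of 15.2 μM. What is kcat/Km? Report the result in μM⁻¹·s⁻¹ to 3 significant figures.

12600 μM⁻¹·s⁻¹

kcat = Vmax/[E]total = 9810/15.2 = 645 s⁻¹.
kcat/Km = 645/0.0512 = 12600 μM⁻¹·s⁻¹.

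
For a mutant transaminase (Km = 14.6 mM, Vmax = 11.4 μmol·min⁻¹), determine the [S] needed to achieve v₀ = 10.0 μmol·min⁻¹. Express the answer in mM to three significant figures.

104 mM

The required fractional saturation is v/Vmax = 10.0/11.4 = 0.8772.
Then [S]/(Km+[S]) = 0.8772 ⇒ [S] = 14.6 × 0.8772/(1 − 0.8772) = 104 mM.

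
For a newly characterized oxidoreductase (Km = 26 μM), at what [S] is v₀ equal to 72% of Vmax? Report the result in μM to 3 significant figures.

v/Vmax = [S]/(Km+[S]) = 0.72, so [S] = Km·0.72/(1 − 0.72) = 26 × 2.571.
[S] = 66.9 μM.

66.9 μM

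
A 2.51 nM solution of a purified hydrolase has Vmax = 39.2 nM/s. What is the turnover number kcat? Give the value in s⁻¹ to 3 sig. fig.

15.6 s⁻¹

kcat = Vmax/[E]total = 39.2 nM/s / 2.51 nM = 15.6 s⁻¹.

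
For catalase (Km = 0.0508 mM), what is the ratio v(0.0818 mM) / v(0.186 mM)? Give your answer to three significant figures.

0.785

Since Vmax cancels, v₂/v₁ = [S]₂(Km+[S]₁) / [S]₁(Km+[S]₂).
= 0.0818×(0.0508+0.186) / (0.186×(0.0508+0.0818)) = 0.01937/0.02466 = 0.785.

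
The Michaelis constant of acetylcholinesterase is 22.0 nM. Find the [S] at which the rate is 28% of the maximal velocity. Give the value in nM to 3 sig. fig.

v/Vmax = [S]/(Km+[S]) = 0.28, so [S] = Km·0.28/(1 − 0.28) = 22.0 × 0.3889.
[S] = 8.56 nM.

8.56 nM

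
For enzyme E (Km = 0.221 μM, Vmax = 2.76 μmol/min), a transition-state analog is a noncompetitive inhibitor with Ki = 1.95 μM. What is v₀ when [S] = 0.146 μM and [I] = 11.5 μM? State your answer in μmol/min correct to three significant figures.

0.159 μmol/min

With α = 1 + [I]/Ki = 1 + 11.5/1.95 = 6.897, the noncompetitive rate law is v = (Vmax/α)·[S] / (Km + [S]).
v = (2.76/6.897)×0.146 / (0.221 + 0.146) = 0.05842/0.3670 = 0.159 μmol/min.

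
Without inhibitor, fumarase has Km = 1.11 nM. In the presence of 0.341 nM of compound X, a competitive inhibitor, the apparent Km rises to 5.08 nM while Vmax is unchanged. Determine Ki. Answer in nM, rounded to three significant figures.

0.0953 nM

Competitive: Km,app = α·Km with α = 1 + [I]/Ki.
α = Km,app/Km = 5.08/1.11 = 4.577.
Since α = 1 + [I]/Ki, [I]/Ki = 4.577 − 1 = 3.577 and Ki = 0.341/3.577 = 0.0953 nM.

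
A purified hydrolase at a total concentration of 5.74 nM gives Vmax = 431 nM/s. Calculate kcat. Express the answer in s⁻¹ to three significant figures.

kcat = Vmax/[E]total = 431 nM/s / 5.74 nM = 75.1 s⁻¹.

75.1 s⁻¹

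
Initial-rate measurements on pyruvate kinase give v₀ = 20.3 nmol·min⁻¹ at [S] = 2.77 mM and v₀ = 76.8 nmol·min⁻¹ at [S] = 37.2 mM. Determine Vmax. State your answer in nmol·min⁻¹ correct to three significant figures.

In reciprocal form, 1/v = (Km/Vmax)·(1/[S]) + 1/Vmax. The two points give (1/[S], 1/v) = (0.3610, 0.04926) and (0.02688, 0.01302).
Slope = (0.04926 − 0.01302)/(0.3610 − 0.02688) = 0.1085; intercept = 0.04926 − 0.1085×0.3610 = 0.01011.
Vmax = 1/intercept = 99.0 nmol·min⁻¹; Km = slope × Vmax = 0.1085 × 99.0 = 10.7 mM.

99.0 nmol·min⁻¹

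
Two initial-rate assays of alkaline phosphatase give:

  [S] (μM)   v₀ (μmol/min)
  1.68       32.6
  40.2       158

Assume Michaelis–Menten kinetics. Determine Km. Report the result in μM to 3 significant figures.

8.10 μM

In reciprocal form, 1/v = (Km/Vmax)·(1/[S]) + 1/Vmax. The two points give (1/[S], 1/v) = (0.5952, 0.03067) and (0.02488, 0.006329).
Slope = (0.03067 − 0.006329)/(0.5952 − 0.02488) = 0.04268; intercept = 0.03067 − 0.04268×0.5952 = 0.005267.
Vmax = 1/intercept = 190 μmol/min; Km = slope × Vmax = 0.04268 × 190 = 8.10 μM.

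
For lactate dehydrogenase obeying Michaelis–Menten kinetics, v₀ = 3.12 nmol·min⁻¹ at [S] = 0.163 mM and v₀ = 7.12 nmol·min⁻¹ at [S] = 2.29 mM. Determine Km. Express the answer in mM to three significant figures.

In reciprocal form, 1/v = (Km/Vmax)·(1/[S]) + 1/Vmax. The two points give (1/[S], 1/v) = (6.135, 0.3205) and (0.4367, 0.1404).
Slope = (0.3205 − 0.1404)/(6.135 − 0.4367) = 0.03160; intercept = 0.3205 − 0.03160×6.135 = 0.1267.
Vmax = 1/intercept = 7.90 nmol·min⁻¹; Km = slope × Vmax = 0.03160 × 7.90 = 0.250 mM.

0.250 mM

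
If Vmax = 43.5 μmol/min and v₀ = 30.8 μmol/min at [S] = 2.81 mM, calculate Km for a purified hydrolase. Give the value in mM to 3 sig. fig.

1.16 mM

v/Vmax = 30.8/43.5 = 0.7080 = [S]/(Km+[S]).
So Km + [S] = [S]/0.7080 = 3.969 mM, giving Km = 3.969 − 2.81 = 1.16 mM.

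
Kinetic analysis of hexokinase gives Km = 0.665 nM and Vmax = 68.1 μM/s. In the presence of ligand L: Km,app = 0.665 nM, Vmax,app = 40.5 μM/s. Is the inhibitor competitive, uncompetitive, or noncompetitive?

noncompetitive

Vmax decreases (68.1 → 40.5 μM/s) while Km is unchanged — pure noncompetitive inhibition.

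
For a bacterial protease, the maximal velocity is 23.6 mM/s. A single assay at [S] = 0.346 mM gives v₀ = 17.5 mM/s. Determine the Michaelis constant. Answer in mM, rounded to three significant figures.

0.121 mM

v/Vmax = 17.5/23.6 = 0.7415 = [S]/(Km+[S]).
So Km + [S] = [S]/0.7415 = 0.4666 mM, giving Km = 0.4666 − 0.346 = 0.121 mM.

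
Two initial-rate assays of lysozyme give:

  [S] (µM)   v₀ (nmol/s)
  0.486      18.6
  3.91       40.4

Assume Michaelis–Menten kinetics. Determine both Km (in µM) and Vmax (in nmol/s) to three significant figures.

In reciprocal form, 1/v = (Km/Vmax)·(1/[S]) + 1/Vmax. The two points give (1/[S], 1/v) = (2.058, 0.05376) and (0.2558, 0.02475).
Slope = (0.05376 − 0.02475)/(2.058 − 0.2558) = 0.01610; intercept = 0.05376 − 0.01610×2.058 = 0.02063.
Vmax = 1/intercept = 48.5 nmol/s; Km = slope × Vmax = 0.01610 × 48.5 = 0.780 µM.

Km = 0.780 µM; Vmax = 48.5 nmol/s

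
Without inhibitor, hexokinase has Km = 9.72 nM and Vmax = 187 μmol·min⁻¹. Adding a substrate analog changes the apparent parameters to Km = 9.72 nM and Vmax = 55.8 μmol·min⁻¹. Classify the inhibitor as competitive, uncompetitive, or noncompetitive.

Vmax decreases (187 → 55.8 μmol·min⁻¹) while Km is unchanged — pure noncompetitive inhibition.

noncompetitive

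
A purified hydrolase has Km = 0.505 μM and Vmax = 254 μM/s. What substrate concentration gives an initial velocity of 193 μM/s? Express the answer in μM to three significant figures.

Rearranging v = Vmax[S]/(Km+[S]) gives [S] = Km·v/(Vmax − v).
[S] = 0.505 × 193 / (254 − 193) = 97.46/61.00 = 1.60 μM.

1.60 μM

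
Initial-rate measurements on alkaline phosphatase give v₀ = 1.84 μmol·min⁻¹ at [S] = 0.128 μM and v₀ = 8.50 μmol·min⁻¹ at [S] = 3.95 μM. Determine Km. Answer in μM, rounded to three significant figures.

0.545 μM

In reciprocal form, 1/v = (Km/Vmax)·(1/[S]) + 1/Vmax. The two points give (1/[S], 1/v) = (7.812, 0.5435) and (0.2532, 0.1176).
Slope = (0.5435 − 0.1176)/(7.812 − 0.2532) = 0.05633; intercept = 0.5435 − 0.05633×7.812 = 0.1034.
Vmax = 1/intercept = 9.67 μmol·min⁻¹; Km = slope × Vmax = 0.05633 × 9.67 = 0.545 μM.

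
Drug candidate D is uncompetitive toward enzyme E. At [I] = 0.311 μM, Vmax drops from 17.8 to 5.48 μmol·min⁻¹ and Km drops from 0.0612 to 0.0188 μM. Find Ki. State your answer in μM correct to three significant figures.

0.138 μM

Uncompetitive: Vmax,app = Vmax/α (and Km,app = Km/α) with α = 1 + [I]/Ki.
α = Vmax/Vmax,app = 17.8/5.48 = 3.248.
Ki = [I]/(α − 1) = 0.311/2.248 = 0.138 μM.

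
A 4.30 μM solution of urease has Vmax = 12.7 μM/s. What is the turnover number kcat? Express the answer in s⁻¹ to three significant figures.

2.95 s⁻¹

kcat = Vmax/[E]total = 12.7 μM/s / 4.30 μM = 2.95 s⁻¹.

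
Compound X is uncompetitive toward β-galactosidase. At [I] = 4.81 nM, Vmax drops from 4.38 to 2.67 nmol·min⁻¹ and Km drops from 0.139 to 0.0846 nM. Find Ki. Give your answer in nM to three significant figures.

Uncompetitive: Vmax,app = Vmax/α (and Km,app = Km/α) with α = 1 + [I]/Ki.
α = Vmax/Vmax,app = 4.38/2.67 = 1.640.
Ki = [I]/(α − 1) = 4.81/0.6404 = 7.51 nM.

7.51 nM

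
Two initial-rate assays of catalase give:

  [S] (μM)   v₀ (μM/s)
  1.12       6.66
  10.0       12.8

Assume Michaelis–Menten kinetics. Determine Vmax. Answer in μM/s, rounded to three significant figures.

In reciprocal form, 1/v = (Km/Vmax)·(1/[S]) + 1/Vmax. The two points give (1/[S], 1/v) = (0.8929, 0.1502) and (0.1000, 0.07812).
Slope = (0.1502 − 0.07812)/(0.8929 − 0.1000) = 0.09084; intercept = 0.1502 − 0.09084×0.8929 = 0.06904.
Vmax = 1/intercept = 14.5 μM/s; Km = slope × Vmax = 0.09084 × 14.5 = 1.32 μM.

14.5 μM/s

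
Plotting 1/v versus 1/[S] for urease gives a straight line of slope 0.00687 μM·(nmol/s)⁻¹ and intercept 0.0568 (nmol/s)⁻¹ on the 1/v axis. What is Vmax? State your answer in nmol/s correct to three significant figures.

The y-intercept of a Lineweaver–Burk plot equals 1/Vmax, so Vmax = 1/0.0568 = 17.6 nmol/s.

17.6 nmol/s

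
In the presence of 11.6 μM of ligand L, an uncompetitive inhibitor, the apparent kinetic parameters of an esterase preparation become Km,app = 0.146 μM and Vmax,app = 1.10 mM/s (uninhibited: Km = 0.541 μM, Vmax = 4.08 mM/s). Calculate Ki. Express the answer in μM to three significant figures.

4.28 μM

Uncompetitive: Vmax,app = Vmax/α (and Km,app = Km/α) with α = 1 + [I]/Ki.
α = Vmax/Vmax,app = 4.08/1.10 = 3.709.
Ki = [I]/(α − 1) = 11.6/2.709 = 4.28 μM.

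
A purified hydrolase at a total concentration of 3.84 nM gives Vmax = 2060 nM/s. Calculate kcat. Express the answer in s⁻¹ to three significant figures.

kcat = Vmax/[E]total = 2060 nM/s / 3.84 nM = 536 s⁻¹.

536 s⁻¹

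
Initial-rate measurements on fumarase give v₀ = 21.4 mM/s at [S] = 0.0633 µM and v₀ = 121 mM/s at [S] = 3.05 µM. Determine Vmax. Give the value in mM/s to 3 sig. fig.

In reciprocal form, 1/v = (Km/Vmax)·(1/[S]) + 1/Vmax. The two points give (1/[S], 1/v) = (15.80, 0.04673) and (0.3279, 0.008264).
Slope = (0.04673 − 0.008264)/(15.80 − 0.3279) = 0.002486; intercept = 0.04673 − 0.002486×15.80 = 0.007449.
Vmax = 1/intercept = 134 mM/s; Km = slope × Vmax = 0.002486 × 134 = 0.334 µM.

134 mM/s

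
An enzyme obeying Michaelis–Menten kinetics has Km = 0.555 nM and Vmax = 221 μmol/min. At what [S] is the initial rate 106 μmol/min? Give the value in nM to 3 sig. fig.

0.512 nM

The required fractional saturation is v/Vmax = 106/221 = 0.4796.
Then [S]/(Km+[S]) = 0.4796 ⇒ [S] = 0.555 × 0.4796/(1 − 0.4796) = 0.512 nM.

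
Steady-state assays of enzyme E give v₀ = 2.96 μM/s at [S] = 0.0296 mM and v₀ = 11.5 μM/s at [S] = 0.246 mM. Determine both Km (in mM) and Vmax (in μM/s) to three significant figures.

Km = 0.160 mM; Vmax = 19.0 μM/s

From v = Vmax[S]/(Km+[S]), each point gives Vmax = v(Km+[S])/[S].
Equating: 2.96(Km+0.0296)/0.0296 = 11.5(Km+0.246)/0.246.
100.0·Km + 2.96 = 46.75·Km + 11.5, so (100.0 − 46.75)·Km = 11.5 − 2.96.
Km = 8.540/53.25 = 0.160 mM; then Vmax = 2.96(0.160+0.0296)/0.0296 = 19.0 μM/s.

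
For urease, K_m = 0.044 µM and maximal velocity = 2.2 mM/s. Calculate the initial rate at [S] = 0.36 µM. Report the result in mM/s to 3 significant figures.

1.96 mM/s

[S]/(Km+[S]) = 0.36/0.4040 = 0.8911, the fractional saturation.
v = 0.8911 × Vmax = 0.8911 × 2.2 = 1.96 mM/s.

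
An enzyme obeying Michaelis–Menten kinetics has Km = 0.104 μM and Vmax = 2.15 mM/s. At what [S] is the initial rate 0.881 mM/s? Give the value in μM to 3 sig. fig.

0.0722 μM

The required fractional saturation is v/Vmax = 0.881/2.15 = 0.4098.
Then [S]/(Km+[S]) = 0.4098 ⇒ [S] = 0.104 × 0.4098/(1 − 0.4098) = 0.0722 μM.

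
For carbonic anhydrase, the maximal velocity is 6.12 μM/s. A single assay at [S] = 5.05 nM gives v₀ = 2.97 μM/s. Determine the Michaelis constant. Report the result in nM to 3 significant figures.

5.36 nM

From v = Vmax[S]/(Km+[S]), Km = [S](Vmax − v)/v.
Km = 5.05 × (6.12 − 2.97) / 2.97 = 15.91/2.97 = 5.36 nM.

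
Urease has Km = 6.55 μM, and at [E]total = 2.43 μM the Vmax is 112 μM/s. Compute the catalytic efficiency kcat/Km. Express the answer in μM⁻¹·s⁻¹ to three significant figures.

7.04 μM⁻¹·s⁻¹

kcat = Vmax/[E]total = 112/2.43 = 46.1 s⁻¹.
kcat/Km = 46.1/6.55 = 7.04 μM⁻¹·s⁻¹.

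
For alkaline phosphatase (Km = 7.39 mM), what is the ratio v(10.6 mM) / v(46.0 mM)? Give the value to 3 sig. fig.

The fractional saturations are [S]/(Km+[S]) = 46.0/53.39 = 0.8616 and 10.6/17.99 = 0.5892.
v₂/v₁ is just their ratio: 0.5892/0.8616 = 0.684.

0.684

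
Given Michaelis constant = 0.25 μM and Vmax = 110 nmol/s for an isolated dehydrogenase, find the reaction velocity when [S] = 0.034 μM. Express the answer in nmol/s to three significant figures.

[S]/(Km+[S]) = 0.034/0.2840 = 0.1197, the fractional saturation.
v = 0.1197 × Vmax = 0.1197 × 110 = 13.2 nmol/s.

13.2 nmol/s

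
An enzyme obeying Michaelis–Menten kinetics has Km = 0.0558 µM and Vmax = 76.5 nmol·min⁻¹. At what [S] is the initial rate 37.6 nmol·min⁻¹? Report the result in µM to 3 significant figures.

0.0539 µM

The required fractional saturation is v/Vmax = 37.6/76.5 = 0.4915.
Then [S]/(Km+[S]) = 0.4915 ⇒ [S] = 0.0558 × 0.4915/(1 − 0.4915) = 0.0539 µM.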